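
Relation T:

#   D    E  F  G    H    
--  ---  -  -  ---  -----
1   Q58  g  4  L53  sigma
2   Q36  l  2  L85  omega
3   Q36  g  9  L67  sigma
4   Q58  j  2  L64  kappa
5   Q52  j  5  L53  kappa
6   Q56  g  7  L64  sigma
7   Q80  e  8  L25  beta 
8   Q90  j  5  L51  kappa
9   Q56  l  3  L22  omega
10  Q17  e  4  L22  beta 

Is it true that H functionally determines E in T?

Yes

H=sigma: rows 1, 3, 6 → E = g, g, g ✓
H=omega: rows 2, 9 → E = l, l ✓
H=kappa: rows 4, 5, 8 → E = j, j, j ✓
H=beta: rows 7, 10 → E = e, e ✓
Every H value is associated with a single E value, so H -> E holds.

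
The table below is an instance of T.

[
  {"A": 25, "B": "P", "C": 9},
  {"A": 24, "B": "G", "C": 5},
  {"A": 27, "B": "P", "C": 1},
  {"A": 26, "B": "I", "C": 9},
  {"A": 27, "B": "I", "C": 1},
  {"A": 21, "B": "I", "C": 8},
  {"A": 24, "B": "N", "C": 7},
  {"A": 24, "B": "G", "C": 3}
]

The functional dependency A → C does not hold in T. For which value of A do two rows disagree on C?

A=25: 1 row → C = 9 ✓
A=24: 3 rows → C takes values {5, 7, 3} — violation
A=27: 2 rows → C = 1, 1 ✓
A=26: 1 row → C = 9 ✓
A=21: 1 row → C = 8 ✓
The only A value with inconsistent C is A=24.

24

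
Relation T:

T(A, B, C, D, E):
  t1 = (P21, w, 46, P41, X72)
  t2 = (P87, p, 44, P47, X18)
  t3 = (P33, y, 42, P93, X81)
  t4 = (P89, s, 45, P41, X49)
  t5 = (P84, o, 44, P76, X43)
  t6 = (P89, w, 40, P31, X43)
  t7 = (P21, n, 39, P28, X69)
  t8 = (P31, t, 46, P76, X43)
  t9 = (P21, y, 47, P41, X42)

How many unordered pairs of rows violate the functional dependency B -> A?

2

B=w: violating pairs (1,6) — 1 pair.
B=y: violating pairs (3,9) — 1 pair.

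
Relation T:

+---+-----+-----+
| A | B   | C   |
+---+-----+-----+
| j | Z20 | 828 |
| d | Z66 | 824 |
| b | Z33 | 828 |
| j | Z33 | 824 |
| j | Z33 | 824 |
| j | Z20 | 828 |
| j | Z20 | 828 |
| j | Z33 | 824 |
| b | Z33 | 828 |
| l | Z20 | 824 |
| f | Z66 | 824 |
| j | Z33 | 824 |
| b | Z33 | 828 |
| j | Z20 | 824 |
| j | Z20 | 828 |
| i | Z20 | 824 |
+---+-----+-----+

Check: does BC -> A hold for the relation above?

No

(B=Z20, C=828): 4 rows → A = j, j, j, j ✓
(B=Z66, C=824): 2 rows → A takes values {d, f} — violation
(B=Z33, C=828): 3 rows → A = b, b, b ✓
(B=Z33, C=824): 4 rows → A = j, j, j, j ✓
(B=Z20, C=824): 3 rows → A takes values {l, j, i} — violation
Two rows agree on BC but differ on A, so BC -> A does not hold.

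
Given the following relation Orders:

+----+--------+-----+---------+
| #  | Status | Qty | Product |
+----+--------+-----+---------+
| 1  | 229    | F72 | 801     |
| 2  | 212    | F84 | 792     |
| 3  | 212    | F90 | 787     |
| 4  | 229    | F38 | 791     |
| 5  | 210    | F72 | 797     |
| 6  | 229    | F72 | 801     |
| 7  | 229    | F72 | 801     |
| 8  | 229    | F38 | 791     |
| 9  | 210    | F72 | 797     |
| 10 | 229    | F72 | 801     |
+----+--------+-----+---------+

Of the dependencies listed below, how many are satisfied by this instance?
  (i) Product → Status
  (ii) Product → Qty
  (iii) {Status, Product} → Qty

(i) Product → Status: every LHS value maps to a single RHS value — holds.
(ii) Product → Qty: every LHS value maps to a single RHS value — holds.
(iii) {Status, Product} → Qty: every LHS value maps to a single RHS value — holds.
3 of the 3 dependencies hold.

3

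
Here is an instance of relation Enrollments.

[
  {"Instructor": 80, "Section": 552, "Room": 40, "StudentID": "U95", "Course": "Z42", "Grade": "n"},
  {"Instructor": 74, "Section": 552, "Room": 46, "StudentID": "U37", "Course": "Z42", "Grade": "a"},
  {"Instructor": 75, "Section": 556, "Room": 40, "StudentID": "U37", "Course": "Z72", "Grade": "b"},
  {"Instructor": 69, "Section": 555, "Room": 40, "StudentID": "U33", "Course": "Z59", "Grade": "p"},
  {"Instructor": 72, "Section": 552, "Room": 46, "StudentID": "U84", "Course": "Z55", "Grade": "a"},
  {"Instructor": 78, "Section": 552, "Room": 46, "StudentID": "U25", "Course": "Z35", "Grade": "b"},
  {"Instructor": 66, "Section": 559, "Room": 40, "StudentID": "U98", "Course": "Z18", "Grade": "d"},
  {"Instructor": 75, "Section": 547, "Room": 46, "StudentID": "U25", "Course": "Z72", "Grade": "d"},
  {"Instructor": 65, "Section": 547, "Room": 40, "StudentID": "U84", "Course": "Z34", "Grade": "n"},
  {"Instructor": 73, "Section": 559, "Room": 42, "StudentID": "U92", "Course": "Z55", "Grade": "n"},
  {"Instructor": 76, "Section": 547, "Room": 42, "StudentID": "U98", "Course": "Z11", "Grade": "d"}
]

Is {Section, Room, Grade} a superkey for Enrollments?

No

Two distinct rows share (Section=552, Room=46, Grade=a), so {Section, Room, Grade} does not determine every attribute — not a superkey.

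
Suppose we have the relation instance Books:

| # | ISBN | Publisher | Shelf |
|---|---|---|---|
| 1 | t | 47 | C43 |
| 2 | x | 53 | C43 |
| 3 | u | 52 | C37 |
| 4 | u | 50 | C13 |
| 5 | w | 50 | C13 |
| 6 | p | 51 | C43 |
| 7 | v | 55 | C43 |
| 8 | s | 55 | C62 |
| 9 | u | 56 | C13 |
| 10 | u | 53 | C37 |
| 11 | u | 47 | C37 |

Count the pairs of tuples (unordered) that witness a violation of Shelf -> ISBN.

Shelf=C43: violating pairs (1,2), (1,6), (1,7), (2,6), (2,7), (6,7) — 6 pairs.
Shelf=C37: all 3 rows agree on ISBN — 0 pairs.
Shelf=C13: violating pairs (4,5), (5,9) — 2 pairs.

8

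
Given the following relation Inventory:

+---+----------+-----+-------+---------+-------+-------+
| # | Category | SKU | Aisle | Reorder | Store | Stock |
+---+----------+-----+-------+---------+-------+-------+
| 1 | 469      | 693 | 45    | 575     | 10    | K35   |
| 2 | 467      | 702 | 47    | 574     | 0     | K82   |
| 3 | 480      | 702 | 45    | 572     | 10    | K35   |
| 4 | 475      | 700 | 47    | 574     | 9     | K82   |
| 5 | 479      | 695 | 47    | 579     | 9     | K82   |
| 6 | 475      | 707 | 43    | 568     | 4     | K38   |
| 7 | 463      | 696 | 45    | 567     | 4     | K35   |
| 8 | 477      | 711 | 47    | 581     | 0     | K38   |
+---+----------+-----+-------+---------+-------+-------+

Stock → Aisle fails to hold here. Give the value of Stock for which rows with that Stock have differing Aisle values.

K38

Stock=K35: rows 1, 3, 7 → Aisle = 45, 45, 45 ✓
Stock=K82: rows 2, 4, 5 → Aisle = 47, 47, 47 ✓
Stock=K38: rows 6, 8 → Aisle takes values {43, 47} — violation
The only Stock value with inconsistent Aisle is Stock=K38.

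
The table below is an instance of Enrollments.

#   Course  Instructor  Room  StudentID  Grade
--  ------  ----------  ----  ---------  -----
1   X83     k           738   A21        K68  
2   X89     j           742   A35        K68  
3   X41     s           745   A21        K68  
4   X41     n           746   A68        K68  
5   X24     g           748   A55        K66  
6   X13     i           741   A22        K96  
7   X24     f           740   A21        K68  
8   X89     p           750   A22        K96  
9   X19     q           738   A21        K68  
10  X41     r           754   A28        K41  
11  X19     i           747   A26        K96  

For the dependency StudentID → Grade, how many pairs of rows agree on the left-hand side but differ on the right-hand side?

StudentID=A21: all 4 rows agree on Grade — 0 pairs.
StudentID=A22: all 2 rows agree on Grade — 0 pairs.

0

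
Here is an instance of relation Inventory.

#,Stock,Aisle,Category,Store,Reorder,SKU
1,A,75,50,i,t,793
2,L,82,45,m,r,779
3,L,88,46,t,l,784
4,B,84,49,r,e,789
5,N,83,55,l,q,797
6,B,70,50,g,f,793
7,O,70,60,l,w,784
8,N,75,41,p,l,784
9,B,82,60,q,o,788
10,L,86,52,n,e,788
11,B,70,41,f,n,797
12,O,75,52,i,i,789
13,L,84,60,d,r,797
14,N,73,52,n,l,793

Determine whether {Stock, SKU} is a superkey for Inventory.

All 14 rows have distinct {Stock, SKU} values, so {Stock, SKU} → (all attributes) holds and {Stock, SKU} is a superkey.

Yes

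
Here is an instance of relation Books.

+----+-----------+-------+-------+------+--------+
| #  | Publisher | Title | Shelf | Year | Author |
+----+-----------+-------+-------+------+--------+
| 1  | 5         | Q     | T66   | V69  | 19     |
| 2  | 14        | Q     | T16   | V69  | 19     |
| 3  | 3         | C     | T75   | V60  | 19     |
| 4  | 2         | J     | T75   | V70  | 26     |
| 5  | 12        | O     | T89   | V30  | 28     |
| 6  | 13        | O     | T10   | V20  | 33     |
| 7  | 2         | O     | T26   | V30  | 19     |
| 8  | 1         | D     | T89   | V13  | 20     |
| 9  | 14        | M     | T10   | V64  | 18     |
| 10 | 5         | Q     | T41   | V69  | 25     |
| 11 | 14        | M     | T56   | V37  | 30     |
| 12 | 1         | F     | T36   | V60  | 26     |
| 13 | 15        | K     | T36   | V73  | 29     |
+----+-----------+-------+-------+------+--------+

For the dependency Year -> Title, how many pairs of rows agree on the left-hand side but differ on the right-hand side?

Year=V69: all 3 rows agree on Title — 0 pairs.
Year=V60: violating pairs (3,12) — 1 pair.
Year=V30: all 2 rows agree on Title — 0 pairs.

1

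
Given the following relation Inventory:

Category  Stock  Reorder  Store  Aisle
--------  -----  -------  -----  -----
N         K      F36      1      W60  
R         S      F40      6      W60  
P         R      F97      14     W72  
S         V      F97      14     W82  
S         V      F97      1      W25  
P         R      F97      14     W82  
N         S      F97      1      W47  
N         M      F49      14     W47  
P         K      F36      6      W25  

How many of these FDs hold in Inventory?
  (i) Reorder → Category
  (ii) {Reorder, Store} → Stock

0

(i) Reorder → Category: Reorder=F36: 2 rows → Category takes values {N, P} — violation; Reorder=F97: 5 rows → Category takes values {P, S, N} — violation — fails.
(ii) {Reorder, Store} → Stock: (Reorder=F97, Store=14): 3 rows → Stock takes values {R, V} — violation; (Reorder=F97, Store=1): 2 rows → Stock takes values {V, S} — violation — fails.
None of the 2 dependencies hold.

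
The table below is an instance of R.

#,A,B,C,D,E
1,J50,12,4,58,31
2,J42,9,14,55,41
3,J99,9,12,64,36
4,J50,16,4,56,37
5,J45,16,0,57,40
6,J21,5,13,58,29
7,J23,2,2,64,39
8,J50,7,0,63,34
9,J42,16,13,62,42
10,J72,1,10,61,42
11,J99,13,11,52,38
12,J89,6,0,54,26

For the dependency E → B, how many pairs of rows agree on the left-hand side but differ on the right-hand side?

1

E=42: violating pairs (9,10) — 1 pair.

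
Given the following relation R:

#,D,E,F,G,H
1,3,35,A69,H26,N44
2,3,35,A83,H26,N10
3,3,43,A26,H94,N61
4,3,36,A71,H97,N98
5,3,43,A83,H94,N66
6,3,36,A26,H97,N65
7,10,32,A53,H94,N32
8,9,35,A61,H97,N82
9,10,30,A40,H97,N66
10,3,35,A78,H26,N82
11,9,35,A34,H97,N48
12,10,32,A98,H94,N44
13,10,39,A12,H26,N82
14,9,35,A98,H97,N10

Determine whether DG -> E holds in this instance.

(D=3, G=H26): rows 1, 2, 10 → E = 35, 35, 35 ✓
(D=3, G=H94): rows 3, 5 → E = 43, 43 ✓
(D=3, G=H97): rows 4, 6 → E = 36, 36 ✓
(D=10, G=H94): rows 7, 12 → E = 32, 32 ✓
(D=9, G=H97): rows 8, 11, 14 → E = 35, 35, 35 ✓
(D=10, G=H97): row 9 → E = 30 ✓
(D=10, G=H26): row 13 → E = 39 ✓
Every DG value is associated with a single E value, so DG -> E holds.

Yes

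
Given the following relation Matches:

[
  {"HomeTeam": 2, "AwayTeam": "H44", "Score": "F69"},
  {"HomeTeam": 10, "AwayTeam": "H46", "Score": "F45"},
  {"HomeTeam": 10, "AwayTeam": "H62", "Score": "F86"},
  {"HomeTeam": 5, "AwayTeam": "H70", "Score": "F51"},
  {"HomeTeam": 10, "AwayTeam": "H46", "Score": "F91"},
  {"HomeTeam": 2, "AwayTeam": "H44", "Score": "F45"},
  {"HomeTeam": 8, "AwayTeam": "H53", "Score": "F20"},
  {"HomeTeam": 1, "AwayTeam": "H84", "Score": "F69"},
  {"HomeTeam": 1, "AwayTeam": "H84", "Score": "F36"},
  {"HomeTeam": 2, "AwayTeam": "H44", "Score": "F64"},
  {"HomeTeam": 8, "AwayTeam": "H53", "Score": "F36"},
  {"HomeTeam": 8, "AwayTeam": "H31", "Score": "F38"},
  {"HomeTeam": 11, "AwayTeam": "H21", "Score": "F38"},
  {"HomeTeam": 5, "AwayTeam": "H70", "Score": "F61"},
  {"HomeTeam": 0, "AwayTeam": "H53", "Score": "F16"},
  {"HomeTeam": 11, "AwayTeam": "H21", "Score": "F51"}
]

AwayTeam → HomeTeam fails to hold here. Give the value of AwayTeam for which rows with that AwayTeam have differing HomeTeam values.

AwayTeam=H44: 3 rows → HomeTeam = 2, 2, 2 ✓
AwayTeam=H46: 2 rows → HomeTeam = 10, 10 ✓
AwayTeam=H62: 1 row → HomeTeam = 10 ✓
AwayTeam=H70: 2 rows → HomeTeam = 5, 5 ✓
AwayTeam=H53: 3 rows → HomeTeam takes values {8, 0} — violation
AwayTeam=H84: 2 rows → HomeTeam = 1, 1 ✓
AwayTeam=H31: 1 row → HomeTeam = 8 ✓
AwayTeam=H21: 2 rows → HomeTeam = 11, 11 ✓
The only AwayTeam value with inconsistent HomeTeam is AwayTeam=H53.

H53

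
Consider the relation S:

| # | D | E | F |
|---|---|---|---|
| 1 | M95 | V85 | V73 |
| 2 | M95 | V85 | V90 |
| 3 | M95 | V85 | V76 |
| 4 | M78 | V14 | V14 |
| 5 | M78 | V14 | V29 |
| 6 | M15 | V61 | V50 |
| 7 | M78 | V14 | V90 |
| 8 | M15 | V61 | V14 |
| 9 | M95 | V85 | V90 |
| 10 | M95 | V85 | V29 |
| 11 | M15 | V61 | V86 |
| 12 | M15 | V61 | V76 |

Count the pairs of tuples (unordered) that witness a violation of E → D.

E=V85: all 5 rows agree on D — 0 pairs.
E=V14: all 3 rows agree on D — 0 pairs.
E=V61: all 4 rows agree on D — 0 pairs.

0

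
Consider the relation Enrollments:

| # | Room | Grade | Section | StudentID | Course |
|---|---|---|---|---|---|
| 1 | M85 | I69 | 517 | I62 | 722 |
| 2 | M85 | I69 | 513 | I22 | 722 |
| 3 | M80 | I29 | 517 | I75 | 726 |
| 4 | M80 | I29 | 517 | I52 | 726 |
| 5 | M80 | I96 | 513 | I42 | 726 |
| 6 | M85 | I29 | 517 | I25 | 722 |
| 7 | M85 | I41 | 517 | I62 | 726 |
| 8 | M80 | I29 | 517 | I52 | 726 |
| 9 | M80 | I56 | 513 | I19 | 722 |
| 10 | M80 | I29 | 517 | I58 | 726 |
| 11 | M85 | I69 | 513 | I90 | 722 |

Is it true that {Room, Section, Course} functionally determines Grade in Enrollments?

No

(Room=M85, Section=517, Course=722): rows 1, 6 → Grade takes values {I69, I29} — violation
(Room=M85, Section=513, Course=722): rows 2, 11 → Grade = I69, I69 ✓
(Room=M80, Section=517, Course=726): rows 3, 4, 8, 10 → Grade = I29, I29, I29, I29 ✓
(Room=M80, Section=513, Course=726): row 5 → Grade = I96 ✓
(Room=M85, Section=517, Course=726): row 7 → Grade = I41 ✓
(Room=M80, Section=513, Course=722): row 9 → Grade = I56 ✓
Two rows agree on {Room, Section, Course} but differ on Grade, so {Room, Section, Course} → Grade does not hold.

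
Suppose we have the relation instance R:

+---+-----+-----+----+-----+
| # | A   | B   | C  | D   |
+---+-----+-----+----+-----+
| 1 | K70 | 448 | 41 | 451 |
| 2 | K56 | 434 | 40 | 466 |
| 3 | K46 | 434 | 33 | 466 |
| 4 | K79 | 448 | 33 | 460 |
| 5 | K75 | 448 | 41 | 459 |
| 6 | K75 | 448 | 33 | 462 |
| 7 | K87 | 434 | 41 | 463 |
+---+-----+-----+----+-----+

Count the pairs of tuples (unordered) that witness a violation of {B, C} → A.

2

(B=448, C=41): violating pairs (1,5) — 1 pair.
(B=448, C=33): violating pairs (4,6) — 1 pair.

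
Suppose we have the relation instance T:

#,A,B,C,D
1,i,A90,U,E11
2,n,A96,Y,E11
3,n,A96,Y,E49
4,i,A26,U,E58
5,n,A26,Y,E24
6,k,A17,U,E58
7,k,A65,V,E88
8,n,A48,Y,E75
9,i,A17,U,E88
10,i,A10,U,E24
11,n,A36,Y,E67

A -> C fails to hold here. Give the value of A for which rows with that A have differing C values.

k

A=i: rows 1, 4, 9, 10 → C = U, U, U, U ✓
A=n: rows 2, 3, 5, 8, 11 → C = Y, Y, Y, Y, Y ✓
A=k: rows 6, 7 → C takes values {U, V} — violation
The only A value with inconsistent C is A=k.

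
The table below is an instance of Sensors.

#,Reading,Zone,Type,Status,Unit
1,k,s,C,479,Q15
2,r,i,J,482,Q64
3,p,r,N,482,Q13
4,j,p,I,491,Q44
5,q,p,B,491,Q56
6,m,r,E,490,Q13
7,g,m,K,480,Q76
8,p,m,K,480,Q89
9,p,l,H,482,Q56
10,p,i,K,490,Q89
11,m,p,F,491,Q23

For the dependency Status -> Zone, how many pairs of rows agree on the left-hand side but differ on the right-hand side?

4

Status=482: violating pairs (2,3), (2,9), (3,9) — 3 pairs.
Status=491: all 3 rows agree on Zone — 0 pairs.
Status=490: violating pairs (6,10) — 1 pair.
Status=480: all 2 rows agree on Zone — 0 pairs.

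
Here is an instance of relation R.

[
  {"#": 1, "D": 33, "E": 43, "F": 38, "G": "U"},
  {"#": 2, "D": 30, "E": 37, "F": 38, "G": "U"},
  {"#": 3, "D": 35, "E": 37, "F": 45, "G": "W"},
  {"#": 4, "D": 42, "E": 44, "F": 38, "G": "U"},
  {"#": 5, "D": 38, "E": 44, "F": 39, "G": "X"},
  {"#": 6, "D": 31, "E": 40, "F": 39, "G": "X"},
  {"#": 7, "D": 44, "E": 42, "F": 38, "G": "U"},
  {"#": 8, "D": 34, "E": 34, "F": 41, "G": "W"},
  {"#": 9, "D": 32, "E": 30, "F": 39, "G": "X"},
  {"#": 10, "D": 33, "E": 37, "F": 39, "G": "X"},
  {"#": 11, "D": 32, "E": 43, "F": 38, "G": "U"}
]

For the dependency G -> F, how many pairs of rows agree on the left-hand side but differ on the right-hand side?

1

G=U: all 5 rows agree on F — 0 pairs.
G=W: violating pairs (3,8) — 1 pair.
G=X: all 4 rows agree on F — 0 pairs.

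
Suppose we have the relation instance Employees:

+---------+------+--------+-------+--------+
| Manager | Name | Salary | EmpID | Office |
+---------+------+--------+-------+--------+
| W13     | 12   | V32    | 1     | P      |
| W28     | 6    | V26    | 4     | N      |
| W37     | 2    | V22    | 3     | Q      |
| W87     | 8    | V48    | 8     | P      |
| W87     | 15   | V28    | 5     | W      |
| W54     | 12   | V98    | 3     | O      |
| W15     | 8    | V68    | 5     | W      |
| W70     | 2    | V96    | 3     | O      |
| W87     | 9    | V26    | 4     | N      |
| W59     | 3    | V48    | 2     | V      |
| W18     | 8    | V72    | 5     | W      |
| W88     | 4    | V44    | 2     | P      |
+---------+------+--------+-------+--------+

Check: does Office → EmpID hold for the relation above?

Office=P: 3 rows → EmpID takes values {1, 8, 2} — violation
Office=N: 2 rows → EmpID = 4, 4 ✓
Office=Q: 1 row → EmpID = 3 ✓
Office=W: 3 rows → EmpID = 5, 5, 5 ✓
Office=O: 2 rows → EmpID = 3, 3 ✓
Office=V: 1 row → EmpID = 2 ✓
Two rows agree on Office but differ on EmpID, so Office → EmpID does not hold.

No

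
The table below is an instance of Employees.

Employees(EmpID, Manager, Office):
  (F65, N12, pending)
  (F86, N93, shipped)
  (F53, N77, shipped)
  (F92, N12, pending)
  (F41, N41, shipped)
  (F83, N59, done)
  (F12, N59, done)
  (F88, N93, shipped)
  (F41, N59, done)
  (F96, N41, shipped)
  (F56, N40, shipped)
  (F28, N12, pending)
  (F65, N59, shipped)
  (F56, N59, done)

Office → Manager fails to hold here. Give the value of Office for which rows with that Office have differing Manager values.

shipped

Office=pending: 3 rows → Manager = N12, N12, N12 ✓
Office=shipped: 7 rows → Manager takes values {N93, N77, N41, N40, N59} — violation
Office=done: 4 rows → Manager = N59, N59, N59, N59 ✓
The only Office value with inconsistent Manager is Office=shipped.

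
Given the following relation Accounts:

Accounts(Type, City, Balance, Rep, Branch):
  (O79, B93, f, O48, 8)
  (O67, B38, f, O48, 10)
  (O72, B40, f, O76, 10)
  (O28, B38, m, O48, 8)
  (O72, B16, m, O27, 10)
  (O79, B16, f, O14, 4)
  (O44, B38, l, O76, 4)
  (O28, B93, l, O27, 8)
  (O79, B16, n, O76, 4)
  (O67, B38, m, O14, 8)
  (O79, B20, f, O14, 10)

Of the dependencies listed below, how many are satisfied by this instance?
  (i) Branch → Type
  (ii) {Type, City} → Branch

0

(i) Branch → Type: Branch=8: 4 rows → Type takes values {O79, O28, O67} — violation; Branch=10: 4 rows → Type takes values {O67, O72, O79} — violation; Branch=4: 3 rows → Type takes values {O79, O44} — violation — fails.
(ii) {Type, City} → Branch: (Type=O67, City=B38): 2 rows → Branch takes values {10, 8} — violation — fails.
None of the 2 dependencies hold.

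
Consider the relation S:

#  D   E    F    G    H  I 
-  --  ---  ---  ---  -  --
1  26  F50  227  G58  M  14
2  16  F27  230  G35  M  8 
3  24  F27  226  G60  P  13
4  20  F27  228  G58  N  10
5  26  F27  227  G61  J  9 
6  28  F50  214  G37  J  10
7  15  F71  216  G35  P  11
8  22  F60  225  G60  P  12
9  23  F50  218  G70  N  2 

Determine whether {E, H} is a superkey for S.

Yes

All 9 rows have distinct {E, H} values, so {E, H} → (all attributes) holds and {E, H} is a superkey.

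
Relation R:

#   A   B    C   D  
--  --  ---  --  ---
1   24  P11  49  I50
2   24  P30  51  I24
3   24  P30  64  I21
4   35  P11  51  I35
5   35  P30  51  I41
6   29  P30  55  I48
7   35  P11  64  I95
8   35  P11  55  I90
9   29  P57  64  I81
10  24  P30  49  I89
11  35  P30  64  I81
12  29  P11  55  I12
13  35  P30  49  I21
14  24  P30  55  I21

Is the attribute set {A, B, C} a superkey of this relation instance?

Yes

All 14 rows have distinct {A, B, C} values, so {A, B, C} → (all attributes) holds and {A, B, C} is a superkey.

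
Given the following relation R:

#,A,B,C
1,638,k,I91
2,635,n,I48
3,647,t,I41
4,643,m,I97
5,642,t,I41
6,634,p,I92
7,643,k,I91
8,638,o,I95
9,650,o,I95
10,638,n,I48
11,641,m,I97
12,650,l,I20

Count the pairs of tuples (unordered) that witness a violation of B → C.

0

B=k: all 2 rows agree on C — 0 pairs.
B=n: all 2 rows agree on C — 0 pairs.
B=t: all 2 rows agree on C — 0 pairs.
B=m: all 2 rows agree on C — 0 pairs.
B=o: all 2 rows agree on C — 0 pairs.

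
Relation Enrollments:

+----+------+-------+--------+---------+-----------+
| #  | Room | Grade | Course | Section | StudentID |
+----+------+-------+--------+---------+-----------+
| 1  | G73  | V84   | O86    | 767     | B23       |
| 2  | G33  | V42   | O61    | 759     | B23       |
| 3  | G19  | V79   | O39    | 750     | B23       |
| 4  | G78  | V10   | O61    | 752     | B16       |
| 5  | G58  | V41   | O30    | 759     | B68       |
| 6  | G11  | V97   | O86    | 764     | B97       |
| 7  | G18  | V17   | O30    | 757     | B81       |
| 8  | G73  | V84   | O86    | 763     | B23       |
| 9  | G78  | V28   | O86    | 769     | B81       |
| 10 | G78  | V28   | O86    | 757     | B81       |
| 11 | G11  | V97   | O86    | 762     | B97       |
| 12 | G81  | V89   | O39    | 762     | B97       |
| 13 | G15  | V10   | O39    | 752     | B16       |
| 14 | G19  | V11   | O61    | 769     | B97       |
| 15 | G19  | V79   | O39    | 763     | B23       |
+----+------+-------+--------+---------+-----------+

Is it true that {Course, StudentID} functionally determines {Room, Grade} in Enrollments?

Yes

(Course=O86, StudentID=B23): rows 1, 8 → {Room,Grade} = (G73, V84), (G73, V84) ✓
(Course=O61, StudentID=B23): row 2 → {Room,Grade} = (G33, V42) ✓
(Course=O39, StudentID=B23): rows 3, 15 → {Room,Grade} = (G19, V79), (G19, V79) ✓
(Course=O61, StudentID=B16): row 4 → {Room,Grade} = (G78, V10) ✓
(Course=O30, StudentID=B68): row 5 → {Room,Grade} = (G58, V41) ✓
(Course=O86, StudentID=B97): rows 6, 11 → {Room,Grade} = (G11, V97), (G11, V97) ✓
(Course=O30, StudentID=B81): row 7 → {Room,Grade} = (G18, V17) ✓
(Course=O86, StudentID=B81): rows 9, 10 → {Room,Grade} = (G78, V28), (G78, V28) ✓
(Course=O39, StudentID=B97): row 12 → {Room,Grade} = (G81, V89) ✓
(Course=O39, StudentID=B16): row 13 → {Room,Grade} = (G15, V10) ✓
(Course=O61, StudentID=B97): row 14 → {Room,Grade} = (G19, V11) ✓
Every {Course, StudentID} value is associated with a single {Room, Grade} value, so {Course, StudentID} -> {Room, Grade} holds.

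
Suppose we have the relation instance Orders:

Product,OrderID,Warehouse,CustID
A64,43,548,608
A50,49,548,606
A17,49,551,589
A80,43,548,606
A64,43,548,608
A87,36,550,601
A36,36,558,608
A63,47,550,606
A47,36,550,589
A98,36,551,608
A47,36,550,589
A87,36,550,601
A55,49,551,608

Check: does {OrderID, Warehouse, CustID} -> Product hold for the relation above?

Yes

(OrderID=43, Warehouse=548, CustID=608): 2 rows → Product = A64, A64 ✓
(OrderID=49, Warehouse=548, CustID=606): 1 row → Product = A50 ✓
(OrderID=49, Warehouse=551, CustID=589): 1 row → Product = A17 ✓
(OrderID=43, Warehouse=548, CustID=606): 1 row → Product = A80 ✓
(OrderID=36, Warehouse=550, CustID=601): 2 rows → Product = A87, A87 ✓
(OrderID=36, Warehouse=558, CustID=608): 1 row → Product = A36 ✓
(OrderID=47, Warehouse=550, CustID=606): 1 row → Product = A63 ✓
(OrderID=36, Warehouse=550, CustID=589): 2 rows → Product = A47, A47 ✓
(OrderID=36, Warehouse=551, CustID=608): 1 row → Product = A98 ✓
(OrderID=49, Warehouse=551, CustID=608): 1 row → Product = A55 ✓
Every {OrderID, Warehouse, CustID} value is associated with a single Product value, so {OrderID, Warehouse, CustID} -> Product holds.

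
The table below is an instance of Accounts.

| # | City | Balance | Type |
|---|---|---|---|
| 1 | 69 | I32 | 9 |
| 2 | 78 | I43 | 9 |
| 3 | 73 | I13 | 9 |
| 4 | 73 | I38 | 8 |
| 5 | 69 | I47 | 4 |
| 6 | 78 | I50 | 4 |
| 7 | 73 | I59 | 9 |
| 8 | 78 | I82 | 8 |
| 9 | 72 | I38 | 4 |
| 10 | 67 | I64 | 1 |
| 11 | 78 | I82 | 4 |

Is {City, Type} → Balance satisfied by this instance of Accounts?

No

(City=69, Type=9): row 1 → Balance = I32 ✓
(City=78, Type=9): row 2 → Balance = I43 ✓
(City=73, Type=9): rows 3, 7 → Balance takes values {I13, I59} — violation
(City=73, Type=8): row 4 → Balance = I38 ✓
(City=69, Type=4): row 5 → Balance = I47 ✓
(City=78, Type=4): rows 6, 11 → Balance takes values {I50, I82} — violation
(City=78, Type=8): row 8 → Balance = I82 ✓
(City=72, Type=4): row 9 → Balance = I38 ✓
(City=67, Type=1): row 10 → Balance = I64 ✓
Two rows agree on {City, Type} but differ on Balance, so {City, Type} → Balance does not hold.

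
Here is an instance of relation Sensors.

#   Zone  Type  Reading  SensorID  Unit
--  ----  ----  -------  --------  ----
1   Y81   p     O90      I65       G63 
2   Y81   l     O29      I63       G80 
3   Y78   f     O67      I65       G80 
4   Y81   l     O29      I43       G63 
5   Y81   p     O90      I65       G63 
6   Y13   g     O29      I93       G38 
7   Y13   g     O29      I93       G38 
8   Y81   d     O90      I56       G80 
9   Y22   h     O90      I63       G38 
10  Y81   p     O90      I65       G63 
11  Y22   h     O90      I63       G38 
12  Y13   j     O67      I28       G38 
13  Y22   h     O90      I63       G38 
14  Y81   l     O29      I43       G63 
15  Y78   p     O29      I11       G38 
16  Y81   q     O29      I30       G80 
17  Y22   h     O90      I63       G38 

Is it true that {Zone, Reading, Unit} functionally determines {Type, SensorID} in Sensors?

(Zone=Y81, Reading=O90, Unit=G63): rows 1, 5, 10 → {Type,SensorID} = (p, I65), (p, I65), (p, I65) ✓
(Zone=Y81, Reading=O29, Unit=G80): rows 2, 16 → {Type,SensorID} takes values {(l, I63), (q, I30)} — violation
(Zone=Y78, Reading=O67, Unit=G80): row 3 → {Type,SensorID} = (f, I65) ✓
(Zone=Y81, Reading=O29, Unit=G63): rows 4, 14 → {Type,SensorID} = (l, I43), (l, I43) ✓
(Zone=Y13, Reading=O29, Unit=G38): rows 6, 7 → {Type,SensorID} = (g, I93), (g, I93) ✓
(Zone=Y81, Reading=O90, Unit=G80): row 8 → {Type,SensorID} = (d, I56) ✓
(Zone=Y22, Reading=O90, Unit=G38): rows 9, 11, 13, 17 → {Type,SensorID} = (h, I63), (h, I63), (h, I63), (h, I63) ✓
(Zone=Y13, Reading=O67, Unit=G38): row 12 → {Type,SensorID} = (j, I28) ✓
(Zone=Y78, Reading=O29, Unit=G38): row 15 → {Type,SensorID} = (p, I11) ✓
Two rows agree on {Zone, Reading, Unit} but differ on {Type, SensorID}, so {Zone, Reading, Unit} → {Type, SensorID} does not hold.

No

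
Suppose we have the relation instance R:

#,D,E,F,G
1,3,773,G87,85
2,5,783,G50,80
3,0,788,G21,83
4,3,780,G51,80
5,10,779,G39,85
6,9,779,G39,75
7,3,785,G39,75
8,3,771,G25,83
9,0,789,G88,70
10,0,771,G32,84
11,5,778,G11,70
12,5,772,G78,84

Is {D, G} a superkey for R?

Yes

All 12 rows have distinct {D, G} values, so {D, G} → (all attributes) holds and {D, G} is a superkey.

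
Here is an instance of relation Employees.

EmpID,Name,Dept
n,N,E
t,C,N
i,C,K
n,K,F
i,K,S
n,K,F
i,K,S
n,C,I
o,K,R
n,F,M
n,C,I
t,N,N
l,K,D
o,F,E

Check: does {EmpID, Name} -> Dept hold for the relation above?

(EmpID=n, Name=N): 1 row → Dept = E ✓
(EmpID=t, Name=C): 1 row → Dept = N ✓
(EmpID=i, Name=C): 1 row → Dept = K ✓
(EmpID=n, Name=K): 2 rows → Dept = F, F ✓
(EmpID=i, Name=K): 2 rows → Dept = S, S ✓
(EmpID=n, Name=C): 2 rows → Dept = I, I ✓
(EmpID=o, Name=K): 1 row → Dept = R ✓
(EmpID=n, Name=F): 1 row → Dept = M ✓
(EmpID=t, Name=N): 1 row → Dept = N ✓
(EmpID=l, Name=K): 1 row → Dept = D ✓
(EmpID=o, Name=F): 1 row → Dept = E ✓
Every {EmpID, Name} value is associated with a single Dept value, so {EmpID, Name} -> Dept holds.

Yes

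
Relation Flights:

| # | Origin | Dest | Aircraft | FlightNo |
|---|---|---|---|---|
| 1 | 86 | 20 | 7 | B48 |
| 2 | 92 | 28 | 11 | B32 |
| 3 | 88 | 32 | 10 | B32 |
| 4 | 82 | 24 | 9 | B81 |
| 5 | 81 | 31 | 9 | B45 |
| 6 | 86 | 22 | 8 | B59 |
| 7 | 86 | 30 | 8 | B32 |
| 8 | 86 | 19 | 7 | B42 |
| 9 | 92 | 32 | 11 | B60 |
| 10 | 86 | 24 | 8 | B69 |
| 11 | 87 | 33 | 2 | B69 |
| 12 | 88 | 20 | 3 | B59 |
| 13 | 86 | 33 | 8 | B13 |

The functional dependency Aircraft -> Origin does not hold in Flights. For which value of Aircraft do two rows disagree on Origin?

9

Aircraft=7: rows 1, 8 → Origin = 86, 86 ✓
Aircraft=11: rows 2, 9 → Origin = 92, 92 ✓
Aircraft=10: row 3 → Origin = 88 ✓
Aircraft=9: rows 4, 5 → Origin takes values {82, 81} — violation
Aircraft=8: rows 6, 7, 10, 13 → Origin = 86, 86, 86, 86 ✓
Aircraft=2: row 11 → Origin = 87 ✓
Aircraft=3: row 12 → Origin = 88 ✓
The only Aircraft value with inconsistent Origin is Aircraft=9.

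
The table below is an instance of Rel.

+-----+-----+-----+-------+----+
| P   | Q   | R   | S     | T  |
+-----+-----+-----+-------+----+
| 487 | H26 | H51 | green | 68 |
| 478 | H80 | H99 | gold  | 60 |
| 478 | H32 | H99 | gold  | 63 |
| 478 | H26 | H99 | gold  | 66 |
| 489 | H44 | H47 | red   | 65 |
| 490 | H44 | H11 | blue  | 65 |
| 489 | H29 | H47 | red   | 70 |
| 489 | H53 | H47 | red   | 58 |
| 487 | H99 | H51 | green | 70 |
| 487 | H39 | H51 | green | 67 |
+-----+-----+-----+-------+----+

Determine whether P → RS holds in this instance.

Yes

P=487: 3 rows → {R,S} = (H51, green), (H51, green), (H51, green) ✓
P=478: 3 rows → {R,S} = (H99, gold), (H99, gold), (H99, gold) ✓
P=489: 3 rows → {R,S} = (H47, red), (H47, red), (H47, red) ✓
P=490: 1 row → {R,S} = (H11, blue) ✓
Every P value is associated with a single RS value, so P → RS holds.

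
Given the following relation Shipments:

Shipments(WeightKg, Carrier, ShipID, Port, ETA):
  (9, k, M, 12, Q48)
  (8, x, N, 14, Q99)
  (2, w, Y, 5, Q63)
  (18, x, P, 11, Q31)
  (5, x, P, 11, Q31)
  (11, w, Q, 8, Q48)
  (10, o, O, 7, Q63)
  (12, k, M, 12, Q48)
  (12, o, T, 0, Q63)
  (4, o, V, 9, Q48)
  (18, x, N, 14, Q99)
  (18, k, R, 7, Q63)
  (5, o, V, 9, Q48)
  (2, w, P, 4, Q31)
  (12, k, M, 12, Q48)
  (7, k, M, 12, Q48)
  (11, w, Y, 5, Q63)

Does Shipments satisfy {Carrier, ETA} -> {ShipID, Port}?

No

(Carrier=k, ETA=Q48): 4 rows → {ShipID,Port} = (M, 12), (M, 12), (M, 12), (M, 12) ✓
(Carrier=x, ETA=Q99): 2 rows → {ShipID,Port} = (N, 14), (N, 14) ✓
(Carrier=w, ETA=Q63): 2 rows → {ShipID,Port} = (Y, 5), (Y, 5) ✓
(Carrier=x, ETA=Q31): 2 rows → {ShipID,Port} = (P, 11), (P, 11) ✓
(Carrier=w, ETA=Q48): 1 row → {ShipID,Port} = (Q, 8) ✓
(Carrier=o, ETA=Q63): 2 rows → {ShipID,Port} takes values {(O, 7), (T, 0)} — violation
(Carrier=o, ETA=Q48): 2 rows → {ShipID,Port} = (V, 9), (V, 9) ✓
(Carrier=k, ETA=Q63): 1 row → {ShipID,Port} = (R, 7) ✓
(Carrier=w, ETA=Q31): 1 row → {ShipID,Port} = (P, 4) ✓
Two rows agree on {Carrier, ETA} but differ on {ShipID, Port}, so {Carrier, ETA} -> {ShipID, Port} does not hold.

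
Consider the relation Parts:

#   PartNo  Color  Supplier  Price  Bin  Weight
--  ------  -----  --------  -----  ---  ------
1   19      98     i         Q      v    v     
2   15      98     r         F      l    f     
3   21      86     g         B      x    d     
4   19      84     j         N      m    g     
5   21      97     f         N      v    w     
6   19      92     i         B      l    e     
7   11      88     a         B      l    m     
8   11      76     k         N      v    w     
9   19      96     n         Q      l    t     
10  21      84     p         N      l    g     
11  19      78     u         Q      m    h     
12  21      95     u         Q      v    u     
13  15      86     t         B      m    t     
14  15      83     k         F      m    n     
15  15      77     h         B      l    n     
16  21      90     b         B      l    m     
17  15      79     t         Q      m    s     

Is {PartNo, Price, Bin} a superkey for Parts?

Yes

All 17 rows have distinct {PartNo, Price, Bin} values, so {PartNo, Price, Bin} → (all attributes) holds and {PartNo, Price, Bin} is a superkey.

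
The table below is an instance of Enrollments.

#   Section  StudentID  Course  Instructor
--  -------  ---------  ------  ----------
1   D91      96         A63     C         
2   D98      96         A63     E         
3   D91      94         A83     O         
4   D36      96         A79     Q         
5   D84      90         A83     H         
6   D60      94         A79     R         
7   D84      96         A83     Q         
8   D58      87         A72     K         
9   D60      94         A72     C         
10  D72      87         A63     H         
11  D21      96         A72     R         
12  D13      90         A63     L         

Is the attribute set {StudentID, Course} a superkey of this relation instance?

No

Rows 1 and 2 have the same {StudentID, Course} value (StudentID=96, Course=A63) but are distinct tuples, so {StudentID, Course} does not determine every attribute — not a superkey.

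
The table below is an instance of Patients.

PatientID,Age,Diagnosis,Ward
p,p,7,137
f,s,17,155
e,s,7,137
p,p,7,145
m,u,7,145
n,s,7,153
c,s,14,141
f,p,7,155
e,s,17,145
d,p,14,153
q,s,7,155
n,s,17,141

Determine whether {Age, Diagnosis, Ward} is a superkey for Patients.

Yes

All 12 rows have distinct {Age, Diagnosis, Ward} values, so {Age, Diagnosis, Ward} → (all attributes) holds and {Age, Diagnosis, Ward} is a superkey.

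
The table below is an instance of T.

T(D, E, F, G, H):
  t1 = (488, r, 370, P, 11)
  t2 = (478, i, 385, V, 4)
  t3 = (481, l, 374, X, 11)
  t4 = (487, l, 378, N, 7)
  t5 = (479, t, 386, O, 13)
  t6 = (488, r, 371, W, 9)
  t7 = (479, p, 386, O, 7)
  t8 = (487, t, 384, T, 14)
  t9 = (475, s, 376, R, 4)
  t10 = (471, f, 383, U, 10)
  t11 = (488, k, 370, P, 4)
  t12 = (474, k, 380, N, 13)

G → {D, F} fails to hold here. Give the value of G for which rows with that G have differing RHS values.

G=P: rows 1, 11 → {D,F} = (488, 370), (488, 370) ✓
G=V: row 2 → {D,F} = (478, 385) ✓
G=X: row 3 → {D,F} = (481, 374) ✓
G=N: rows 4, 12 → {D,F} takes values {(487, 378), (474, 380)} — violation
G=O: rows 5, 7 → {D,F} = (479, 386), (479, 386) ✓
G=W: row 6 → {D,F} = (488, 371) ✓
G=T: row 8 → {D,F} = (487, 384) ✓
G=R: row 9 → {D,F} = (475, 376) ✓
G=U: row 10 → {D,F} = (471, 383) ✓
The only G value with inconsistent RHS is G=N.

N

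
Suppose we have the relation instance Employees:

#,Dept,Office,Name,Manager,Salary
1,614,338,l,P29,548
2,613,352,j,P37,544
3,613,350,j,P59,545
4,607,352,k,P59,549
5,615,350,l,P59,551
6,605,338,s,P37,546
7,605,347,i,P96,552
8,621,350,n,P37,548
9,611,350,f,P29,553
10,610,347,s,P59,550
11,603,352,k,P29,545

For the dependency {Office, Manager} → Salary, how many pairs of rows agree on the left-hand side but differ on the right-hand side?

(Office=350, Manager=P59): violating pairs (3,5) — 1 pair.

1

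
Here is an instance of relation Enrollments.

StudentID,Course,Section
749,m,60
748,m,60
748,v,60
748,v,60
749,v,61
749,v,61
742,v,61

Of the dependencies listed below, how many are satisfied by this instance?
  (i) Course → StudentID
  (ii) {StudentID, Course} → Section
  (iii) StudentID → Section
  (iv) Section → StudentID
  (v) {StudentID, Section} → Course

(i) Course → StudentID: Course=m: 2 rows → StudentID takes values {749, 748} — violation; Course=v: 5 rows → StudentID takes values {748, 749, 742} — violation — fails.
(ii) {StudentID, Course} → Section: every LHS value maps to a single RHS value — holds.
(iii) StudentID → Section: StudentID=749: 3 rows → Section takes values {60, 61} — violation — fails.
(iv) Section → StudentID: Section=60: 4 rows → StudentID takes values {749, 748} — violation; Section=61: 3 rows → StudentID takes values {749, 742} — violation — fails.
(v) {StudentID, Section} → Course: (StudentID=748, Section=60): 3 rows → Course takes values {m, v} — violation — fails.
1 of the 5 dependencies holds.

1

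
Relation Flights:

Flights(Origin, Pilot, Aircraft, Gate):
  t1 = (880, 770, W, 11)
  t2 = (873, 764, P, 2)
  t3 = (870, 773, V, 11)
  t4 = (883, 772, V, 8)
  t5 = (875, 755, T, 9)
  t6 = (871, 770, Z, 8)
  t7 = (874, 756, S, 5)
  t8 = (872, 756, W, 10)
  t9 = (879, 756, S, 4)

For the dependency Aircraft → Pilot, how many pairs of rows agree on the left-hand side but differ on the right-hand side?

Aircraft=W: violating pairs (1,8) — 1 pair.
Aircraft=V: violating pairs (3,4) — 1 pair.
Aircraft=S: all 2 rows agree on Pilot — 0 pairs.

2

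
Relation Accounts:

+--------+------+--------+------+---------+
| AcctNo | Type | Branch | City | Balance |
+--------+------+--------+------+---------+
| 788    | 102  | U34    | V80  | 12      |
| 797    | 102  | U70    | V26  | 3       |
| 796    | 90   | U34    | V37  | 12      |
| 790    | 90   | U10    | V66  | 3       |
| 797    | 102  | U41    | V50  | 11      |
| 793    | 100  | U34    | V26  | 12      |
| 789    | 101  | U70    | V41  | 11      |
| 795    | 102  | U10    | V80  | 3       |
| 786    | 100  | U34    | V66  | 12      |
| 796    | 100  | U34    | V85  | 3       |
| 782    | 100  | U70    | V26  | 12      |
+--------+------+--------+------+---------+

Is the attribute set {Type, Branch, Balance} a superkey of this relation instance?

No

Two distinct rows share (Type=100, Branch=U34, Balance=12), so {Type, Branch, Balance} does not determine every attribute — not a superkey.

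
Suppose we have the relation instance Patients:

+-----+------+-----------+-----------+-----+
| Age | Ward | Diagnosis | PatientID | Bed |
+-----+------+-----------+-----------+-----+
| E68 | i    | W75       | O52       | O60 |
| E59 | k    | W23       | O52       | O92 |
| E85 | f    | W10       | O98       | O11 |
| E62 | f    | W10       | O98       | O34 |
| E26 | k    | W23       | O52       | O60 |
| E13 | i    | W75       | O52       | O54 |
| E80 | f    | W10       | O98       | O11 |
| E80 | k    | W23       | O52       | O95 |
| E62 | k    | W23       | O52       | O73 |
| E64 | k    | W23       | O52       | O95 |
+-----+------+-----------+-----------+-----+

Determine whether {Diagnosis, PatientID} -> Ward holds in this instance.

Yes

(Diagnosis=W75, PatientID=O52): 2 rows → Ward = i, i ✓
(Diagnosis=W23, PatientID=O52): 5 rows → Ward = k, k, k, k, k ✓
(Diagnosis=W10, PatientID=O98): 3 rows → Ward = f, f, f ✓
Every {Diagnosis, PatientID} value is associated with a single Ward value, so {Diagnosis, PatientID} -> Ward holds.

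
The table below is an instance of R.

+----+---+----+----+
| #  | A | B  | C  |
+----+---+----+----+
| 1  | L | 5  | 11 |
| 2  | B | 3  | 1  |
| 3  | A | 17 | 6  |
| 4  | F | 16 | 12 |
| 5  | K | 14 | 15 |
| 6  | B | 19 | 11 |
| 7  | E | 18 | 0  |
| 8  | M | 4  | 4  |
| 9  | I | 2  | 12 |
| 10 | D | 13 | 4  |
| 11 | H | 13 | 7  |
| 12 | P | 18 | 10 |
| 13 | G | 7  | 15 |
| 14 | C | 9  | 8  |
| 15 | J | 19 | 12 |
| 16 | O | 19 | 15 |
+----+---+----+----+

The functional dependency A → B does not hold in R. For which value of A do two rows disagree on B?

B

A=L: row 1 → B = 5 ✓
A=B: rows 2, 6 → B takes values {3, 19} — violation
A=A: row 3 → B = 17 ✓
A=F: row 4 → B = 16 ✓
A=K: row 5 → B = 14 ✓
A=E: row 7 → B = 18 ✓
A=M: row 8 → B = 4 ✓
A=I: row 9 → B = 2 ✓
A=D: row 10 → B = 13 ✓
A=H: row 11 → B = 13 ✓
A=P: row 12 → B = 18 ✓
A=G: row 13 → B = 7 ✓
A=C: row 14 → B = 9 ✓
A=J: row 15 → B = 19 ✓
A=O: row 16 → B = 19 ✓
The only A value with inconsistent B is A=B.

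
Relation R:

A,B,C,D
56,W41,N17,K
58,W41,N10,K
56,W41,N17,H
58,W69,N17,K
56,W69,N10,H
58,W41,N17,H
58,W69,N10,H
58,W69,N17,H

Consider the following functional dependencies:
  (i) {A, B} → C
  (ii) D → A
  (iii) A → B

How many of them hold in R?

0

(i) {A, B} → C: (A=58, B=W41): 2 rows → C takes values {N10, N17} — violation; (A=58, B=W69): 3 rows → C takes values {N17, N10} — violation — fails.
(ii) D → A: D=K: 3 rows → A takes values {56, 58} — violation; D=H: 5 rows → A takes values {56, 58} — violation — fails.
(iii) A → B: A=56: 3 rows → B takes values {W41, W69} — violation; A=58: 5 rows → B takes values {W41, W69} — violation — fails.
None of the 3 dependencies hold.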